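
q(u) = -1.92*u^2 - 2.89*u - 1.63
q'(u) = -3.84*u - 2.89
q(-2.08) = -3.93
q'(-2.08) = 5.10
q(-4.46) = -26.93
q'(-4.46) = 14.24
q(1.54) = -10.63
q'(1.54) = -8.80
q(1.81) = -13.15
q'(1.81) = -9.84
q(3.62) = -37.25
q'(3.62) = -16.79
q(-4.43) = -26.51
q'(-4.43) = 14.12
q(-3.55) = -15.57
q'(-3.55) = 10.74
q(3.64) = -37.59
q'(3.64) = -16.87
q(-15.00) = -390.28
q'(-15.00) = 54.71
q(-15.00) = -390.28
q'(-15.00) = 54.71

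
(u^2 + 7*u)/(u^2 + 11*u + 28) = u/(u + 4)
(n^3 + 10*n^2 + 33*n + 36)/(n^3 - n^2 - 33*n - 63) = (n + 4)/(n - 7)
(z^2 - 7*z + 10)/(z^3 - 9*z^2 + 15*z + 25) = (z - 2)/(z^2 - 4*z - 5)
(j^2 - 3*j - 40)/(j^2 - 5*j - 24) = (j + 5)/(j + 3)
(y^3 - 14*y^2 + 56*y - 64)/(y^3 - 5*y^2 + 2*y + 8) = (y - 8)/(y + 1)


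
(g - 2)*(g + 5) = g^2 + 3*g - 10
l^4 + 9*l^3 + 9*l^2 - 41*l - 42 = (l - 2)*(l + 1)*(l + 3)*(l + 7)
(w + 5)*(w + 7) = w^2 + 12*w + 35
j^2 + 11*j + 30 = (j + 5)*(j + 6)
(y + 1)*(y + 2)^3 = y^4 + 7*y^3 + 18*y^2 + 20*y + 8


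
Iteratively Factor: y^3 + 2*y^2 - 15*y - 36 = (y + 3)*(y^2 - y - 12) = (y + 3)^2*(y - 4)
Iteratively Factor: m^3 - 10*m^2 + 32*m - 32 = (m - 2)*(m^2 - 8*m + 16) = (m - 4)*(m - 2)*(m - 4)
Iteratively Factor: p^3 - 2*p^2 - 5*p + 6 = (p + 2)*(p^2 - 4*p + 3) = (p - 3)*(p + 2)*(p - 1)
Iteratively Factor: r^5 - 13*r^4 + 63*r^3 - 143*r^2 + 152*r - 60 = (r - 3)*(r^4 - 10*r^3 + 33*r^2 - 44*r + 20) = (r - 3)*(r - 2)*(r^3 - 8*r^2 + 17*r - 10) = (r - 3)*(r - 2)^2*(r^2 - 6*r + 5) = (r - 3)*(r - 2)^2*(r - 1)*(r - 5)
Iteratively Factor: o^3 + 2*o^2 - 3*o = (o + 3)*(o^2 - o) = (o - 1)*(o + 3)*(o)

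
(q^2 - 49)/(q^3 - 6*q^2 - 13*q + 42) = (q + 7)/(q^2 + q - 6)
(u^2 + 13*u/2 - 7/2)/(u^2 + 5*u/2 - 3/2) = (u + 7)/(u + 3)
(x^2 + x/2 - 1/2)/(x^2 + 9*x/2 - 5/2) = (x + 1)/(x + 5)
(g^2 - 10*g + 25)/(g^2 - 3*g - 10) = (g - 5)/(g + 2)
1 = 1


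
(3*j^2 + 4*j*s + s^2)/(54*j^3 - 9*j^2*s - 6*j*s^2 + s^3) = (j + s)/(18*j^2 - 9*j*s + s^2)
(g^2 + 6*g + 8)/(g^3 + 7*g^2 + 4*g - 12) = (g + 4)/(g^2 + 5*g - 6)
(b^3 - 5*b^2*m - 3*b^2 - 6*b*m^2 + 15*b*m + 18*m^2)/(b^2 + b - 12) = (b^2 - 5*b*m - 6*m^2)/(b + 4)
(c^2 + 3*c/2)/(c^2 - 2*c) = (c + 3/2)/(c - 2)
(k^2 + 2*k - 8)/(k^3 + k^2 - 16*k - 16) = (k - 2)/(k^2 - 3*k - 4)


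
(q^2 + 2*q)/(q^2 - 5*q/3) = 3*(q + 2)/(3*q - 5)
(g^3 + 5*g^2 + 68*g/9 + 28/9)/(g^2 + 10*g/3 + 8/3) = (9*g^2 + 27*g + 14)/(3*(3*g + 4))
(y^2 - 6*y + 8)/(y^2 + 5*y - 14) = (y - 4)/(y + 7)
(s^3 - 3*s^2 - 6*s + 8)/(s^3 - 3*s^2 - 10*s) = (s^2 - 5*s + 4)/(s*(s - 5))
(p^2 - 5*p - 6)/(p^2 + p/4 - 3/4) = 4*(p - 6)/(4*p - 3)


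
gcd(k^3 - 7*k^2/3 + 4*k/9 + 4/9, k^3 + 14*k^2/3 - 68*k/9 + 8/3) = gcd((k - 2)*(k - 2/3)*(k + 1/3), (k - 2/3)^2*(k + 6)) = k - 2/3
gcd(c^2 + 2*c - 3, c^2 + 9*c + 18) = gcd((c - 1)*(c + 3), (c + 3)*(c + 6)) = c + 3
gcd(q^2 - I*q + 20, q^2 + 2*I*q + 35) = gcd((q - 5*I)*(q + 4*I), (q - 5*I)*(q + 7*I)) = q - 5*I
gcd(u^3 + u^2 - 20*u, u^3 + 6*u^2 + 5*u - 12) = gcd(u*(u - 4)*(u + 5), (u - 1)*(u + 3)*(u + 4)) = 1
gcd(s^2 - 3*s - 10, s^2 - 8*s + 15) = s - 5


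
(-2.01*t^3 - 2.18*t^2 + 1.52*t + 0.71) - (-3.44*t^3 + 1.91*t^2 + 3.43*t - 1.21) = 1.43*t^3 - 4.09*t^2 - 1.91*t + 1.92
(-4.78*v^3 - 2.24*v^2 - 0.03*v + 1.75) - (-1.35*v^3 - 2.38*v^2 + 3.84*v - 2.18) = -3.43*v^3 + 0.14*v^2 - 3.87*v + 3.93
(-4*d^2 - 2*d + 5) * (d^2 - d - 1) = -4*d^4 + 2*d^3 + 11*d^2 - 3*d - 5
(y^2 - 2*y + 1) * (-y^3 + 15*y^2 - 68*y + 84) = -y^5 + 17*y^4 - 99*y^3 + 235*y^2 - 236*y + 84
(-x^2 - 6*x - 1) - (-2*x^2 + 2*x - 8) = x^2 - 8*x + 7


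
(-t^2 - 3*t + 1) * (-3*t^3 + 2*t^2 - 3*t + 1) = 3*t^5 + 7*t^4 - 6*t^3 + 10*t^2 - 6*t + 1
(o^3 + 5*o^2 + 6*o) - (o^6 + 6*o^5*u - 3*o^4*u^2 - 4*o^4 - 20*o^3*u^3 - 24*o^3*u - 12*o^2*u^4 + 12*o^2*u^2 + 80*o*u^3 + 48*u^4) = -o^6 - 6*o^5*u + 3*o^4*u^2 + 4*o^4 + 20*o^3*u^3 + 24*o^3*u + o^3 + 12*o^2*u^4 - 12*o^2*u^2 + 5*o^2 - 80*o*u^3 + 6*o - 48*u^4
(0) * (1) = 0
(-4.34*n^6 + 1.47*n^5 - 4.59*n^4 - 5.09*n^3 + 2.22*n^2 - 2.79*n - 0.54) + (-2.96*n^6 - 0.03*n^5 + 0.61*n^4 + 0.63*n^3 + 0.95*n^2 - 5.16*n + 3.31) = -7.3*n^6 + 1.44*n^5 - 3.98*n^4 - 4.46*n^3 + 3.17*n^2 - 7.95*n + 2.77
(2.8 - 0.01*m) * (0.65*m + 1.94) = -0.0065*m^2 + 1.8006*m + 5.432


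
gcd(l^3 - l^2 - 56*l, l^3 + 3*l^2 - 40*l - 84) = l + 7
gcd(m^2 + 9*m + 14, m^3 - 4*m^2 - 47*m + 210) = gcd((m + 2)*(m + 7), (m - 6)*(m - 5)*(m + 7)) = m + 7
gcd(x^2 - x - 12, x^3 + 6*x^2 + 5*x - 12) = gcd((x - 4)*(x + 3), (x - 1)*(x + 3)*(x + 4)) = x + 3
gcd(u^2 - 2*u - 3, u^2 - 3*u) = u - 3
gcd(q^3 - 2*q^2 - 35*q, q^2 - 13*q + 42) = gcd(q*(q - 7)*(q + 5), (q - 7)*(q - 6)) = q - 7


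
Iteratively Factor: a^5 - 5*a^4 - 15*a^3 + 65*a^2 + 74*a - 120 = (a - 1)*(a^4 - 4*a^3 - 19*a^2 + 46*a + 120) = (a - 1)*(a + 3)*(a^3 - 7*a^2 + 2*a + 40) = (a - 1)*(a + 2)*(a + 3)*(a^2 - 9*a + 20) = (a - 5)*(a - 1)*(a + 2)*(a + 3)*(a - 4)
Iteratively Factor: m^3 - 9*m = (m + 3)*(m^2 - 3*m) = m*(m + 3)*(m - 3)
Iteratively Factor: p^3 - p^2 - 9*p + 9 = (p - 1)*(p^2 - 9) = (p - 1)*(p + 3)*(p - 3)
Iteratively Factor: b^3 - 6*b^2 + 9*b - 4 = (b - 1)*(b^2 - 5*b + 4) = (b - 4)*(b - 1)*(b - 1)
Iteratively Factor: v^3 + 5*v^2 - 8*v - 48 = (v - 3)*(v^2 + 8*v + 16) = (v - 3)*(v + 4)*(v + 4)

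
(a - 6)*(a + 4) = a^2 - 2*a - 24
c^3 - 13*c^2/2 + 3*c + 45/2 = (c - 5)*(c - 3)*(c + 3/2)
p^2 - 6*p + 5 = (p - 5)*(p - 1)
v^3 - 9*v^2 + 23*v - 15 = (v - 5)*(v - 3)*(v - 1)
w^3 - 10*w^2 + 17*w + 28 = (w - 7)*(w - 4)*(w + 1)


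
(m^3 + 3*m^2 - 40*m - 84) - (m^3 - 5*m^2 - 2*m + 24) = 8*m^2 - 38*m - 108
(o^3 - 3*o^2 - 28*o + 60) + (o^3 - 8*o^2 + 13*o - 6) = 2*o^3 - 11*o^2 - 15*o + 54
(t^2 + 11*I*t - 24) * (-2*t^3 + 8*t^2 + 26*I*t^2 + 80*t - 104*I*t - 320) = -2*t^5 + 8*t^4 + 4*I*t^4 - 158*t^3 - 16*I*t^3 + 632*t^2 + 256*I*t^2 - 1920*t - 1024*I*t + 7680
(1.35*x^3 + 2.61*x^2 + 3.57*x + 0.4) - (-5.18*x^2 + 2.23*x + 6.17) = 1.35*x^3 + 7.79*x^2 + 1.34*x - 5.77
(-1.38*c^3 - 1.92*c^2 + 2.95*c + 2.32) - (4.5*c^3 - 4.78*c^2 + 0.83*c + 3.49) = -5.88*c^3 + 2.86*c^2 + 2.12*c - 1.17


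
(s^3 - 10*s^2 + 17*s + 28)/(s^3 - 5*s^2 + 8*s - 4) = (s^3 - 10*s^2 + 17*s + 28)/(s^3 - 5*s^2 + 8*s - 4)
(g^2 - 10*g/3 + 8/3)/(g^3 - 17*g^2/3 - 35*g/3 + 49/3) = (3*g^2 - 10*g + 8)/(3*g^3 - 17*g^2 - 35*g + 49)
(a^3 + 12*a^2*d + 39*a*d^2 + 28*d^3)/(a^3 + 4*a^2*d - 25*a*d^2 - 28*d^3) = (a + 4*d)/(a - 4*d)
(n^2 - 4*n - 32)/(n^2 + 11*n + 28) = (n - 8)/(n + 7)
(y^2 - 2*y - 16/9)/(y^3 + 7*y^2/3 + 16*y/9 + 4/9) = (3*y - 8)/(3*y^2 + 5*y + 2)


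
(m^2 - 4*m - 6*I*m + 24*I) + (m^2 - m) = 2*m^2 - 5*m - 6*I*m + 24*I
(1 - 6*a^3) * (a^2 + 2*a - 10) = -6*a^5 - 12*a^4 + 60*a^3 + a^2 + 2*a - 10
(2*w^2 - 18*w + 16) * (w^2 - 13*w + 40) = 2*w^4 - 44*w^3 + 330*w^2 - 928*w + 640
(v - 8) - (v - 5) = -3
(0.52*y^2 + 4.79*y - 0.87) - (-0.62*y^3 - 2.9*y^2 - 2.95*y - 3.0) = 0.62*y^3 + 3.42*y^2 + 7.74*y + 2.13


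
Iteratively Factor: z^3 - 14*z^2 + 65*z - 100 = (z - 4)*(z^2 - 10*z + 25) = (z - 5)*(z - 4)*(z - 5)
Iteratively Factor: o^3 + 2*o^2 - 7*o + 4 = (o - 1)*(o^2 + 3*o - 4) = (o - 1)^2*(o + 4)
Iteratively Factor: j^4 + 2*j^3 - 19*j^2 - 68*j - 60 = (j + 2)*(j^3 - 19*j - 30) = (j + 2)*(j + 3)*(j^2 - 3*j - 10) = (j - 5)*(j + 2)*(j + 3)*(j + 2)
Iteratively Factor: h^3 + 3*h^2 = (h + 3)*(h^2) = h*(h + 3)*(h)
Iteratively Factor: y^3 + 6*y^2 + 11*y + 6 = (y + 3)*(y^2 + 3*y + 2) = (y + 1)*(y + 3)*(y + 2)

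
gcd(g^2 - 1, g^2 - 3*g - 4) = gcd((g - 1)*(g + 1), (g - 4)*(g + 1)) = g + 1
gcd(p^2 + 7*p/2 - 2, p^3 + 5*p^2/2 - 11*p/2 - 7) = 1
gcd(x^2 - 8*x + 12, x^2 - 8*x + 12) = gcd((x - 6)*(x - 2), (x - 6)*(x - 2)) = x^2 - 8*x + 12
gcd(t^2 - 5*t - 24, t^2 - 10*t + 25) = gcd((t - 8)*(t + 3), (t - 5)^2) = 1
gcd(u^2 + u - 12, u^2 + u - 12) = u^2 + u - 12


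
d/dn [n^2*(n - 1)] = n*(3*n - 2)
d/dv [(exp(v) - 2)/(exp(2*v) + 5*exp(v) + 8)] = (-(exp(v) - 2)*(2*exp(v) + 5) + exp(2*v) + 5*exp(v) + 8)*exp(v)/(exp(2*v) + 5*exp(v) + 8)^2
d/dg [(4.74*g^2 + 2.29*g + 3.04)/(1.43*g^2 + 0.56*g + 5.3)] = (-0.620299999999999*g^2 + 41.5496*g + 10.4346)/(2.0449*g^4 + 1.6016*g^3 + 15.4716*g^2 + 5.936*g + 28.09)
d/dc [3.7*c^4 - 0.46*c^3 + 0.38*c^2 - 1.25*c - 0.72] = 14.8*c^3 - 1.38*c^2 + 0.76*c - 1.25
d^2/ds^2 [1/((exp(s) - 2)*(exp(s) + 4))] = (4*exp(3*s) + 6*exp(2*s) + 36*exp(s) + 16)*exp(s)/(exp(6*s) + 6*exp(5*s) - 12*exp(4*s) - 88*exp(3*s) + 96*exp(2*s) + 384*exp(s) - 512)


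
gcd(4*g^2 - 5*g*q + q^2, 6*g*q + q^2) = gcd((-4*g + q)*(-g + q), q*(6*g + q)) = 1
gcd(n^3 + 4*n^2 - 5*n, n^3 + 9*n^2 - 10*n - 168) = 1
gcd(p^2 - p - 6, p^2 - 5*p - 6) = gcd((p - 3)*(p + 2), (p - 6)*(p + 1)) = 1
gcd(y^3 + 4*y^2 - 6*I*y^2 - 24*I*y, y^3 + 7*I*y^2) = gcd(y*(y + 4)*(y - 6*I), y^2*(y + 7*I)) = y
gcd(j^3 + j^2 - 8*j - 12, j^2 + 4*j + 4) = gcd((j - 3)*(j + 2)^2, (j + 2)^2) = j^2 + 4*j + 4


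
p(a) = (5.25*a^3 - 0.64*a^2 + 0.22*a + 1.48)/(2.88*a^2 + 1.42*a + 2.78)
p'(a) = (-5.76*a - 1.42)*(5.25*a^3 - 0.64*a^2 + 0.22*a + 1.48)/(2.88*a^2 + 1.42*a + 2.78)^2 + (15.75*a^2 - 1.28*a + 0.22)/(2.88*a^2 + 1.42*a + 2.78)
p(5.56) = 8.88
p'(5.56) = 1.84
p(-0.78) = -0.46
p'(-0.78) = 2.74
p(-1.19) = -1.65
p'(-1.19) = 2.92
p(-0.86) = -0.68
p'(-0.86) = 2.86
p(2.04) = 2.48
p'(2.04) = 1.72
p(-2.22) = -4.31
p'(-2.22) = 2.29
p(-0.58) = 0.04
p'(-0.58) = 2.17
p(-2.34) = -4.58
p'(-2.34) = 2.24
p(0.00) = 0.53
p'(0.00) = -0.19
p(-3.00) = -6.00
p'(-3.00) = 2.07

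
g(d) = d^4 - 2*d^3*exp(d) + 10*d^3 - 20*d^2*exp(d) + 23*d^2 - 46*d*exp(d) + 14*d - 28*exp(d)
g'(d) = -2*d^3*exp(d) + 4*d^3 - 26*d^2*exp(d) + 30*d^2 - 86*d*exp(d) + 46*d - 74*exp(d) + 14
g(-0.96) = -0.43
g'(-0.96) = -11.27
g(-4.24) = -85.51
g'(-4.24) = 53.04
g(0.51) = -80.28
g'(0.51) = -162.18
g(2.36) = -2580.86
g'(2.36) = -4403.14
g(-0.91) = -1.02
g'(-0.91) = -12.38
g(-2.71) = -14.81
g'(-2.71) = 30.58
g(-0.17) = -19.27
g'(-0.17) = -43.70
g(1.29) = -373.22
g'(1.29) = -712.77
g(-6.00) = -120.10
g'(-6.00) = -46.15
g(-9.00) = 1008.03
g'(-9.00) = -885.99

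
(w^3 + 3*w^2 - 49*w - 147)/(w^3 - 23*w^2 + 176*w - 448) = (w^2 + 10*w + 21)/(w^2 - 16*w + 64)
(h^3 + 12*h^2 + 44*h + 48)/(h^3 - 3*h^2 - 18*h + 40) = (h^2 + 8*h + 12)/(h^2 - 7*h + 10)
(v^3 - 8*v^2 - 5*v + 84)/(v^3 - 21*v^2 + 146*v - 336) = (v^2 - v - 12)/(v^2 - 14*v + 48)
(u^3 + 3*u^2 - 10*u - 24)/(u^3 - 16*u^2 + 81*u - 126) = (u^2 + 6*u + 8)/(u^2 - 13*u + 42)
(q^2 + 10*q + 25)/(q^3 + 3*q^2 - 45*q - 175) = 1/(q - 7)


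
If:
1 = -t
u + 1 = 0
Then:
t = -1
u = -1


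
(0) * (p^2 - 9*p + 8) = 0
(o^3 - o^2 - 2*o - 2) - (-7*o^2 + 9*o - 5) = o^3 + 6*o^2 - 11*o + 3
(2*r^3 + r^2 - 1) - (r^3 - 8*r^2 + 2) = r^3 + 9*r^2 - 3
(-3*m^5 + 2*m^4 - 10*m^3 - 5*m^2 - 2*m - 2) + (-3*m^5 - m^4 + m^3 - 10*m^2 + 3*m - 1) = -6*m^5 + m^4 - 9*m^3 - 15*m^2 + m - 3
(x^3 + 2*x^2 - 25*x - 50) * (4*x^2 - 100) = 4*x^5 + 8*x^4 - 200*x^3 - 400*x^2 + 2500*x + 5000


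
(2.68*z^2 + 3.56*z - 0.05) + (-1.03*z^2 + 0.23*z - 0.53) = 1.65*z^2 + 3.79*z - 0.58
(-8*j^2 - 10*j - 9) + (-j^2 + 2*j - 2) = -9*j^2 - 8*j - 11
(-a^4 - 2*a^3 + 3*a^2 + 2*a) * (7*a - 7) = -7*a^5 - 7*a^4 + 35*a^3 - 7*a^2 - 14*a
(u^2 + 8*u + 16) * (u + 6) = u^3 + 14*u^2 + 64*u + 96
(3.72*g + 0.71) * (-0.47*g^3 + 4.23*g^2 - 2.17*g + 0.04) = -1.7484*g^4 + 15.4019*g^3 - 5.0691*g^2 - 1.3919*g + 0.0284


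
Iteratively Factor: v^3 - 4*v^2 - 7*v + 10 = (v - 1)*(v^2 - 3*v - 10) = (v - 5)*(v - 1)*(v + 2)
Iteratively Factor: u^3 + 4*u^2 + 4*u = (u + 2)*(u^2 + 2*u) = (u + 2)^2*(u)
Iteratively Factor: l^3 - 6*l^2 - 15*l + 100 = (l - 5)*(l^2 - l - 20) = (l - 5)^2*(l + 4)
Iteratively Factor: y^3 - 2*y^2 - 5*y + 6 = (y - 3)*(y^2 + y - 2) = (y - 3)*(y - 1)*(y + 2)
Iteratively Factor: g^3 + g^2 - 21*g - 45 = (g - 5)*(g^2 + 6*g + 9) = (g - 5)*(g + 3)*(g + 3)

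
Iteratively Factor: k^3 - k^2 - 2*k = (k + 1)*(k^2 - 2*k) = k*(k + 1)*(k - 2)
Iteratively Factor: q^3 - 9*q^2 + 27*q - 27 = (q - 3)*(q^2 - 6*q + 9) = (q - 3)^2*(q - 3)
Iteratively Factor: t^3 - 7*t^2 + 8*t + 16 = (t + 1)*(t^2 - 8*t + 16) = (t - 4)*(t + 1)*(t - 4)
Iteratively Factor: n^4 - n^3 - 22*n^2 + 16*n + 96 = (n + 4)*(n^3 - 5*n^2 - 2*n + 24) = (n - 3)*(n + 4)*(n^2 - 2*n - 8) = (n - 4)*(n - 3)*(n + 4)*(n + 2)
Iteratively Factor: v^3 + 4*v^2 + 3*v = (v + 1)*(v^2 + 3*v) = (v + 1)*(v + 3)*(v)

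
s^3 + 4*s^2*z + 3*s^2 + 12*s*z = s*(s + 3)*(s + 4*z)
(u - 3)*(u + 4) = u^2 + u - 12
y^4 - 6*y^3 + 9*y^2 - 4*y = y*(y - 4)*(y - 1)^2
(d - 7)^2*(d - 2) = d^3 - 16*d^2 + 77*d - 98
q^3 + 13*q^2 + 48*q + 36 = (q + 1)*(q + 6)^2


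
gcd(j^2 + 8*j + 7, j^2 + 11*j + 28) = j + 7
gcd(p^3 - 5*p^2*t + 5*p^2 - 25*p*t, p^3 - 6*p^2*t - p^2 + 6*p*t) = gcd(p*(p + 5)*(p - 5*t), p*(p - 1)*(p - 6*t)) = p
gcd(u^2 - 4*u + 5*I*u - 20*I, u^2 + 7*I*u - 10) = u + 5*I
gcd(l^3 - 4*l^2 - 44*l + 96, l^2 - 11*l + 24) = l - 8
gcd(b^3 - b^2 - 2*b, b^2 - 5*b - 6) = b + 1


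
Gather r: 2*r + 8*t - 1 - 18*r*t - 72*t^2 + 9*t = r*(2 - 18*t) - 72*t^2 + 17*t - 1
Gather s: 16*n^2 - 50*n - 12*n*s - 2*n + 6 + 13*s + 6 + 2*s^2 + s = 16*n^2 - 52*n + 2*s^2 + s*(14 - 12*n) + 12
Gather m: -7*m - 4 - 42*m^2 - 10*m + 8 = -42*m^2 - 17*m + 4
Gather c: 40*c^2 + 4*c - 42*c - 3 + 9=40*c^2 - 38*c + 6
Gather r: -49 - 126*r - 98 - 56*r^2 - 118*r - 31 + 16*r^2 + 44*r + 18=-40*r^2 - 200*r - 160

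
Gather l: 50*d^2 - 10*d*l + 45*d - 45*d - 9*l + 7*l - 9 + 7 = 50*d^2 + l*(-10*d - 2) - 2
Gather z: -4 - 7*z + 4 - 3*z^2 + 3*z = -3*z^2 - 4*z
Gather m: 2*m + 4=2*m + 4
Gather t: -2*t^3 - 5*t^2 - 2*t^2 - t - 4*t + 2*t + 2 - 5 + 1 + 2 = -2*t^3 - 7*t^2 - 3*t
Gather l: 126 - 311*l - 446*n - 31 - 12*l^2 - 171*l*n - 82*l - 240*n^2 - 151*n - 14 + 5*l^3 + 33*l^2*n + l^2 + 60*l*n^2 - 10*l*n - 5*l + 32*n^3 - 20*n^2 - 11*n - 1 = 5*l^3 + l^2*(33*n - 11) + l*(60*n^2 - 181*n - 398) + 32*n^3 - 260*n^2 - 608*n + 80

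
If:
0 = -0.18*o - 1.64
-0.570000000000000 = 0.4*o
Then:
No Solution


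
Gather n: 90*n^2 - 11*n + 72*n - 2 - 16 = 90*n^2 + 61*n - 18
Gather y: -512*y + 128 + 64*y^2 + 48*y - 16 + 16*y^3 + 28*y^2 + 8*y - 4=16*y^3 + 92*y^2 - 456*y + 108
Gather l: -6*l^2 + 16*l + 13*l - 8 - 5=-6*l^2 + 29*l - 13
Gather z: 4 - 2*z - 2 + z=2 - z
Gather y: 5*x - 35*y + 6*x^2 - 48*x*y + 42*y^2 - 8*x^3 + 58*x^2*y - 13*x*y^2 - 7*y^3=-8*x^3 + 6*x^2 + 5*x - 7*y^3 + y^2*(42 - 13*x) + y*(58*x^2 - 48*x - 35)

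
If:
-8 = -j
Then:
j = 8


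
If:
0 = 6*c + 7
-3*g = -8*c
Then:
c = -7/6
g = -28/9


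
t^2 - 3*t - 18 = (t - 6)*(t + 3)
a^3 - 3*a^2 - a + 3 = (a - 3)*(a - 1)*(a + 1)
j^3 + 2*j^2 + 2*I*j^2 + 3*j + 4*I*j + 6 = (j + 2)*(j - I)*(j + 3*I)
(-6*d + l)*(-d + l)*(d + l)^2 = 6*d^4 + 5*d^3*l - 7*d^2*l^2 - 5*d*l^3 + l^4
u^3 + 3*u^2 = u^2*(u + 3)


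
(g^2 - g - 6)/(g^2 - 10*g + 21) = (g + 2)/(g - 7)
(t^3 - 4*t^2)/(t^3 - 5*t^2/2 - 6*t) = 2*t/(2*t + 3)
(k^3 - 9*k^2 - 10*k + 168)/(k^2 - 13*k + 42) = k + 4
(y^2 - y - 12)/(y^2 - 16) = (y + 3)/(y + 4)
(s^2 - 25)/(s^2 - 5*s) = (s + 5)/s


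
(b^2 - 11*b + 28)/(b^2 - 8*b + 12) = (b^2 - 11*b + 28)/(b^2 - 8*b + 12)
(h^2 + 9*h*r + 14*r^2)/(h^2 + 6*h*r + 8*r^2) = (h + 7*r)/(h + 4*r)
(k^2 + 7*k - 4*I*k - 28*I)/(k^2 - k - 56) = (k - 4*I)/(k - 8)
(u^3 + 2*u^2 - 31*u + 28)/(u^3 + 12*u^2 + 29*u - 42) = (u - 4)/(u + 6)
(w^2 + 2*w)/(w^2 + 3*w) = (w + 2)/(w + 3)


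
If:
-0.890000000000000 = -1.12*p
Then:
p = 0.79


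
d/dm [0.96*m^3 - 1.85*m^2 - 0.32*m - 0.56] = 2.88*m^2 - 3.7*m - 0.32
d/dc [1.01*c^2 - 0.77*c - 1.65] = 2.02*c - 0.77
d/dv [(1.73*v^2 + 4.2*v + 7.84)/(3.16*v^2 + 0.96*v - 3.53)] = (-11.6112*v^2 - 61.7626*v - 22.3524)/(9.9856*v^4 + 6.0672*v^3 - 21.388*v^2 - 6.7776*v + 12.4609)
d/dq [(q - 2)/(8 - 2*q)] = 1/(q^2 - 8*q + 16)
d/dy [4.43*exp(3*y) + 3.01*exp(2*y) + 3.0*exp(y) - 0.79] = (13.29*exp(2*y) + 6.02*exp(y) + 3.0)*exp(y)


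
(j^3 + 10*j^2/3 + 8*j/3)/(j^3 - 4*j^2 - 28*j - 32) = j*(3*j + 4)/(3*(j^2 - 6*j - 16))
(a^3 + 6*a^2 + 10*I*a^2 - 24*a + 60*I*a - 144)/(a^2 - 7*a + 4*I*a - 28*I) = (a^2 + 6*a*(1 + I) + 36*I)/(a - 7)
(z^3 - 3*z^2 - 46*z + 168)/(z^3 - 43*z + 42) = (z - 4)/(z - 1)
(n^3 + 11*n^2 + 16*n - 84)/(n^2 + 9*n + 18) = (n^2 + 5*n - 14)/(n + 3)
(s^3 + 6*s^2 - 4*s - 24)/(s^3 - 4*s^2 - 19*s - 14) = (s^2 + 4*s - 12)/(s^2 - 6*s - 7)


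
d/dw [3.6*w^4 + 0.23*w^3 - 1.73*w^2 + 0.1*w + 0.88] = 14.4*w^3 + 0.69*w^2 - 3.46*w + 0.1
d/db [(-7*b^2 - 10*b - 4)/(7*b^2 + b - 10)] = (63*b^2 + 196*b + 104)/(49*b^4 + 14*b^3 - 139*b^2 - 20*b + 100)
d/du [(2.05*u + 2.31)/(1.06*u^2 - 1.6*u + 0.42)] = (-2.173*u^2 - 4.8972*u + 4.557)/(1.1236*u^4 - 3.392*u^3 + 3.4504*u^2 - 1.344*u + 0.1764)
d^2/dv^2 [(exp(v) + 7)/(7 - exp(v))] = 14*(-exp(v) - 7)*exp(v)/(exp(3*v) - 21*exp(2*v) + 147*exp(v) - 343)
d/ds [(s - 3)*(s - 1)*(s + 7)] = 3*s^2 + 6*s - 25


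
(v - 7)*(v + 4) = v^2 - 3*v - 28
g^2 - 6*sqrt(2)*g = g*(g - 6*sqrt(2))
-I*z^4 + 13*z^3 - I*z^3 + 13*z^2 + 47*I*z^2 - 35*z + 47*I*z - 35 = (z + 1)*(z + 5*I)*(z + 7*I)*(-I*z + 1)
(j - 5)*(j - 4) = j^2 - 9*j + 20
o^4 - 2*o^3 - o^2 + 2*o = o*(o - 2)*(o - 1)*(o + 1)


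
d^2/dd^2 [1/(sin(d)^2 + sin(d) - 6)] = (-4*sin(d)^4 - 3*sin(d)^3 - 19*sin(d)^2 + 14)/(sin(d)^2 + sin(d) - 6)^3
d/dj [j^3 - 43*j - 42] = 3*j^2 - 43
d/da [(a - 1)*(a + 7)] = 2*a + 6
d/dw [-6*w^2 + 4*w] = 4 - 12*w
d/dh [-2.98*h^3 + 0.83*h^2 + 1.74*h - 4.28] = -8.94*h^2 + 1.66*h + 1.74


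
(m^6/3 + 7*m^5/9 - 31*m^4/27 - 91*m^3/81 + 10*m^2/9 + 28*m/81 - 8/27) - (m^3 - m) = m^6/3 + 7*m^5/9 - 31*m^4/27 - 172*m^3/81 + 10*m^2/9 + 109*m/81 - 8/27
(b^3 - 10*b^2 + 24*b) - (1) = b^3 - 10*b^2 + 24*b - 1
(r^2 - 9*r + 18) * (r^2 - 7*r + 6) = r^4 - 16*r^3 + 87*r^2 - 180*r + 108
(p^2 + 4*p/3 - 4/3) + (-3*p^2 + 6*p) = -2*p^2 + 22*p/3 - 4/3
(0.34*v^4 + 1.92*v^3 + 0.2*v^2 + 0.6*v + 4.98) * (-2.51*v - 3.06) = -0.8534*v^5 - 5.8596*v^4 - 6.3772*v^3 - 2.118*v^2 - 14.3358*v - 15.2388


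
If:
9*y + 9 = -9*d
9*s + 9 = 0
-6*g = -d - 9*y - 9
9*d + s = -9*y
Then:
No Solution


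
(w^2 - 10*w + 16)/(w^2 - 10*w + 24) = (w^2 - 10*w + 16)/(w^2 - 10*w + 24)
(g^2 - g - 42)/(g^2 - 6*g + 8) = (g^2 - g - 42)/(g^2 - 6*g + 8)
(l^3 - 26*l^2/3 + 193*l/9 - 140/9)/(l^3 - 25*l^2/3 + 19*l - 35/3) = (l - 4/3)/(l - 1)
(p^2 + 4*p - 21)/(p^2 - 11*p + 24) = (p + 7)/(p - 8)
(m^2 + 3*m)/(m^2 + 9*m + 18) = m/(m + 6)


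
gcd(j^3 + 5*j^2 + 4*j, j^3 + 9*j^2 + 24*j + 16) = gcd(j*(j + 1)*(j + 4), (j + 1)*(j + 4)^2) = j^2 + 5*j + 4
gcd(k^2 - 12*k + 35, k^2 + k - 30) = k - 5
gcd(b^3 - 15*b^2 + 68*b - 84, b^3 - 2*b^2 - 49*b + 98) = b^2 - 9*b + 14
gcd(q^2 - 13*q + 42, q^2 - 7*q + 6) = q - 6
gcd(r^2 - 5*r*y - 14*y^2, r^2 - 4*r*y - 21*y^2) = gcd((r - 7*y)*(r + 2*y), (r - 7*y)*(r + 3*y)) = -r + 7*y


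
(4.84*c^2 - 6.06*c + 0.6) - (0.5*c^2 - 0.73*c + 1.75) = 4.34*c^2 - 5.33*c - 1.15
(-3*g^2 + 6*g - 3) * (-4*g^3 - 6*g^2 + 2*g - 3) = 12*g^5 - 6*g^4 - 30*g^3 + 39*g^2 - 24*g + 9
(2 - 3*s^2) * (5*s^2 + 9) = -15*s^4 - 17*s^2 + 18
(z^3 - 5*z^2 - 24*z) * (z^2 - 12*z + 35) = z^5 - 17*z^4 + 71*z^3 + 113*z^2 - 840*z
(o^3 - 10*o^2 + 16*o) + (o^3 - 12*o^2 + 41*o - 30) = 2*o^3 - 22*o^2 + 57*o - 30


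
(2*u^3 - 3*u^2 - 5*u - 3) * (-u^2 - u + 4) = -2*u^5 + u^4 + 16*u^3 - 4*u^2 - 17*u - 12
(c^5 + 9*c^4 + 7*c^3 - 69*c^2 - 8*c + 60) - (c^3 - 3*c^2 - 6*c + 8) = c^5 + 9*c^4 + 6*c^3 - 66*c^2 - 2*c + 52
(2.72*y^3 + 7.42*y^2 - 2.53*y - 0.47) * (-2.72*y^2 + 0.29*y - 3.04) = -7.3984*y^5 - 19.3936*y^4 + 0.764599999999999*y^3 - 22.0121*y^2 + 7.5549*y + 1.4288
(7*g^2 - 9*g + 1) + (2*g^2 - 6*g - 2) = 9*g^2 - 15*g - 1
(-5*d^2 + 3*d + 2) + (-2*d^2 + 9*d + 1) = -7*d^2 + 12*d + 3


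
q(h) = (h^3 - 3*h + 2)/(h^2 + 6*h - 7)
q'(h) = (-2*h - 6)*(h^3 - 3*h + 2)/(h^2 + 6*h - 7)^2 + (3*h^2 - 3)/(h^2 + 6*h - 7)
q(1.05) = 0.02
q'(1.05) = 0.38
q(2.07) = 0.48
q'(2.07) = 0.51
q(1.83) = 0.36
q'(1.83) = 0.49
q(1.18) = 0.07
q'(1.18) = 0.40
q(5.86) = 2.97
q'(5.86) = 0.76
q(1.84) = 0.36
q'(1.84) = 0.49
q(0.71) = -0.10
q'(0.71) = 0.33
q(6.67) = 3.60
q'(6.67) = 0.79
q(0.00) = -0.29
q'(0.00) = 0.18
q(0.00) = -0.29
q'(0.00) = 0.18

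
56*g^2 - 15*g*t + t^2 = (-8*g + t)*(-7*g + t)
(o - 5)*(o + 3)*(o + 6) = o^3 + 4*o^2 - 27*o - 90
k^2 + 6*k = k*(k + 6)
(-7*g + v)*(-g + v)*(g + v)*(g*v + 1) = 7*g^4*v - g^3*v^2 + 7*g^3 - 7*g^2*v^3 - g^2*v + g*v^4 - 7*g*v^2 + v^3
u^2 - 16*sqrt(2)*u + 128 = (u - 8*sqrt(2))^2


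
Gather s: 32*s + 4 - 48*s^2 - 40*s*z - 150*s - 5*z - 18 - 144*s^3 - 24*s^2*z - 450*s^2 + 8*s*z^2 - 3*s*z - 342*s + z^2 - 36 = -144*s^3 + s^2*(-24*z - 498) + s*(8*z^2 - 43*z - 460) + z^2 - 5*z - 50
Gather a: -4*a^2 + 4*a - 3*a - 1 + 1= -4*a^2 + a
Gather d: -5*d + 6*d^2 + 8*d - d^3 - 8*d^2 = -d^3 - 2*d^2 + 3*d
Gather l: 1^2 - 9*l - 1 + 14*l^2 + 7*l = 14*l^2 - 2*l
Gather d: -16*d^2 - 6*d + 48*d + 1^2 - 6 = -16*d^2 + 42*d - 5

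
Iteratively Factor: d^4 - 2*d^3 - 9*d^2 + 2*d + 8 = (d + 1)*(d^3 - 3*d^2 - 6*d + 8) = (d - 1)*(d + 1)*(d^2 - 2*d - 8) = (d - 4)*(d - 1)*(d + 1)*(d + 2)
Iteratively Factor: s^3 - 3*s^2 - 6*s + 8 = (s - 1)*(s^2 - 2*s - 8) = (s - 1)*(s + 2)*(s - 4)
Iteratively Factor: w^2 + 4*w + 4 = (w + 2)*(w + 2)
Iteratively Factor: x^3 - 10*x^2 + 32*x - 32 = (x - 2)*(x^2 - 8*x + 16) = (x - 4)*(x - 2)*(x - 4)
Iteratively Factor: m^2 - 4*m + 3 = (m - 3)*(m - 1)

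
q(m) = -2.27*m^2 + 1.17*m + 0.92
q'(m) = 1.17 - 4.54*m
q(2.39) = -9.25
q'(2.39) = -9.68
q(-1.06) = -2.87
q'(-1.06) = 5.98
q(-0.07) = 0.83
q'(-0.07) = 1.49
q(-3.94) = -38.93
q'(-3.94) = 19.06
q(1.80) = -4.33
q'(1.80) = -7.00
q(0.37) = 1.04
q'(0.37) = -0.51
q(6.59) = -89.95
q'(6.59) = -28.75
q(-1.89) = -9.40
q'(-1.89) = 9.75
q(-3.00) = -23.02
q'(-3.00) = 14.79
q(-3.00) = -23.02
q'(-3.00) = 14.79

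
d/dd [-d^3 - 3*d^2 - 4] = 3*d*(-d - 2)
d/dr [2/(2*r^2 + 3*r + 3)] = 2*(-4*r - 3)/(2*r^2 + 3*r + 3)^2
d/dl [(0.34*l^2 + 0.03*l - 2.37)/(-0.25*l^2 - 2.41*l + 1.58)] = (-0.8119*l^2 - 0.1106*l - 5.6643)/(0.0625*l^4 + 1.205*l^3 + 5.0181*l^2 - 7.6156*l + 2.4964)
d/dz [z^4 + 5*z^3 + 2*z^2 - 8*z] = 4*z^3 + 15*z^2 + 4*z - 8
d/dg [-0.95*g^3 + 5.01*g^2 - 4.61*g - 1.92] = -2.85*g^2 + 10.02*g - 4.61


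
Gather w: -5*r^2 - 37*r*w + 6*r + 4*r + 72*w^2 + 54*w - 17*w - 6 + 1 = -5*r^2 + 10*r + 72*w^2 + w*(37 - 37*r) - 5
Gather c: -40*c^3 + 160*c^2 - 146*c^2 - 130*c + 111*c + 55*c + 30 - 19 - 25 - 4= -40*c^3 + 14*c^2 + 36*c - 18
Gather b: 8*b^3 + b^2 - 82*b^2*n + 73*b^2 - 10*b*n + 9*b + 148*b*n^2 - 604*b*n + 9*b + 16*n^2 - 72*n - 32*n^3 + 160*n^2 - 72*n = 8*b^3 + b^2*(74 - 82*n) + b*(148*n^2 - 614*n + 18) - 32*n^3 + 176*n^2 - 144*n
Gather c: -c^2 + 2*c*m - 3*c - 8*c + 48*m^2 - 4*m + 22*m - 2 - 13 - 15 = -c^2 + c*(2*m - 11) + 48*m^2 + 18*m - 30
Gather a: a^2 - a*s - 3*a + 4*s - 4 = a^2 + a*(-s - 3) + 4*s - 4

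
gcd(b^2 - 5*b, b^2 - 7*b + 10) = b - 5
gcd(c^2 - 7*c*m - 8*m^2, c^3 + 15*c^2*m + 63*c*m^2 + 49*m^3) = c + m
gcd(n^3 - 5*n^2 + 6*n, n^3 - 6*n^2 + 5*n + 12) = n - 3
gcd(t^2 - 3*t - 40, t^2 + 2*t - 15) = t + 5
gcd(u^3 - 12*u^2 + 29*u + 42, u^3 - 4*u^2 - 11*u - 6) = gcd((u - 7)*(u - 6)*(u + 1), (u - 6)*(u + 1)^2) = u^2 - 5*u - 6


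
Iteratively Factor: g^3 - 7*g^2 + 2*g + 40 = (g + 2)*(g^2 - 9*g + 20) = (g - 5)*(g + 2)*(g - 4)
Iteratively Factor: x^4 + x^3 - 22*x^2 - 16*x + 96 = (x - 4)*(x^3 + 5*x^2 - 2*x - 24) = (x - 4)*(x - 2)*(x^2 + 7*x + 12) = (x - 4)*(x - 2)*(x + 3)*(x + 4)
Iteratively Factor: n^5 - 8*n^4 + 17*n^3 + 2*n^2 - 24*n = (n)*(n^4 - 8*n^3 + 17*n^2 + 2*n - 24) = n*(n - 3)*(n^3 - 5*n^2 + 2*n + 8) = n*(n - 4)*(n - 3)*(n^2 - n - 2) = n*(n - 4)*(n - 3)*(n - 2)*(n + 1)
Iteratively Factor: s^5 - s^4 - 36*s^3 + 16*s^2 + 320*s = (s + 4)*(s^4 - 5*s^3 - 16*s^2 + 80*s) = (s + 4)^2*(s^3 - 9*s^2 + 20*s) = (s - 4)*(s + 4)^2*(s^2 - 5*s) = s*(s - 4)*(s + 4)^2*(s - 5)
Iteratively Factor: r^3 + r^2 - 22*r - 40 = (r - 5)*(r^2 + 6*r + 8) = (r - 5)*(r + 4)*(r + 2)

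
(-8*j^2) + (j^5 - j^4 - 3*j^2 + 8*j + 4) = j^5 - j^4 - 11*j^2 + 8*j + 4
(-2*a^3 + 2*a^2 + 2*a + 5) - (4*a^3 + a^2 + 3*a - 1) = -6*a^3 + a^2 - a + 6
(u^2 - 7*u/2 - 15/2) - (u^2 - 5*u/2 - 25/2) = 5 - u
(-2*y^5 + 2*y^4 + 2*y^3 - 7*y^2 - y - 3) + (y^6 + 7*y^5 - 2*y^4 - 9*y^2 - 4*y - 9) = y^6 + 5*y^5 + 2*y^3 - 16*y^2 - 5*y - 12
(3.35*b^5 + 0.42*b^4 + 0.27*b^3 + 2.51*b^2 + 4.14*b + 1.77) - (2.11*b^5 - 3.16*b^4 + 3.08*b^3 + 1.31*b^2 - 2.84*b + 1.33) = 1.24*b^5 + 3.58*b^4 - 2.81*b^3 + 1.2*b^2 + 6.98*b + 0.44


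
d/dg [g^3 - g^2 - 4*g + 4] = 3*g^2 - 2*g - 4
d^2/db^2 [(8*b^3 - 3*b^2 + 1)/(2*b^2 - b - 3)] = 20*(5*b^3 + 3*b^2 + 21*b - 2)/(8*b^6 - 12*b^5 - 30*b^4 + 35*b^3 + 45*b^2 - 27*b - 27)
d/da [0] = 0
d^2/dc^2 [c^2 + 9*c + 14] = 2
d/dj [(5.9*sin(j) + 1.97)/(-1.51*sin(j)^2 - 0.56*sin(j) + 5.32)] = (8.909*sin(j)^2 + 5.9494*sin(j) + 32.4912)*cos(j)/(2.2801*sin(j)^4 + 1.6912*sin(j)^3 - 15.7528*sin(j)^2 - 5.9584*sin(j) + 28.3024)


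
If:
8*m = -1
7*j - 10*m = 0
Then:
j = -5/28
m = -1/8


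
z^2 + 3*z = z*(z + 3)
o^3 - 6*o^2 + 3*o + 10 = (o - 5)*(o - 2)*(o + 1)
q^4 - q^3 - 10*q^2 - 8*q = q*(q - 4)*(q + 1)*(q + 2)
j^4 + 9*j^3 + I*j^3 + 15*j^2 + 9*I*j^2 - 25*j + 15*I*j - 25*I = (j - 1)*(j + 5)^2*(j + I)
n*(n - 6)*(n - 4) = n^3 - 10*n^2 + 24*n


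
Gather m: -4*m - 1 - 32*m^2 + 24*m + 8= -32*m^2 + 20*m + 7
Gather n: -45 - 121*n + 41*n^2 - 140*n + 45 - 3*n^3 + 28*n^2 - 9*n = -3*n^3 + 69*n^2 - 270*n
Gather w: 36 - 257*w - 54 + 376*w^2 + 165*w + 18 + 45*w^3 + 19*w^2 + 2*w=45*w^3 + 395*w^2 - 90*w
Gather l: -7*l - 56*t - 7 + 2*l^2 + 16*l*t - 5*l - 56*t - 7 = 2*l^2 + l*(16*t - 12) - 112*t - 14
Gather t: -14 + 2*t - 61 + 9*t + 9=11*t - 66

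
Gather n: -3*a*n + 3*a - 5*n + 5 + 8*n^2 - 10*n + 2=3*a + 8*n^2 + n*(-3*a - 15) + 7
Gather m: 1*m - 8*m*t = m*(1 - 8*t)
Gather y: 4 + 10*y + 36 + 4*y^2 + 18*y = 4*y^2 + 28*y + 40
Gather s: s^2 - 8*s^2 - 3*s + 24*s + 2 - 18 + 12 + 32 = -7*s^2 + 21*s + 28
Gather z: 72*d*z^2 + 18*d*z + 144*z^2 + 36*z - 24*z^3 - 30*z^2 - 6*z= -24*z^3 + z^2*(72*d + 114) + z*(18*d + 30)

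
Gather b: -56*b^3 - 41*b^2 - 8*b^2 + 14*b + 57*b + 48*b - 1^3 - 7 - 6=-56*b^3 - 49*b^2 + 119*b - 14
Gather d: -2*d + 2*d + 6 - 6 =0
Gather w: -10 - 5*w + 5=-5*w - 5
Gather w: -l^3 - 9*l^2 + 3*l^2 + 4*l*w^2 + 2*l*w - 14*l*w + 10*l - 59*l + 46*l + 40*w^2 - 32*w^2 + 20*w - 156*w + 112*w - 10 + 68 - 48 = -l^3 - 6*l^2 - 3*l + w^2*(4*l + 8) + w*(-12*l - 24) + 10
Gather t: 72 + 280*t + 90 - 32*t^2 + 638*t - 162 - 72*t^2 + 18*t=-104*t^2 + 936*t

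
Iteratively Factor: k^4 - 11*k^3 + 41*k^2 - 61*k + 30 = (k - 2)*(k^3 - 9*k^2 + 23*k - 15) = (k - 5)*(k - 2)*(k^2 - 4*k + 3) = (k - 5)*(k - 2)*(k - 1)*(k - 3)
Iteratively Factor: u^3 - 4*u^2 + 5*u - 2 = (u - 2)*(u^2 - 2*u + 1) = (u - 2)*(u - 1)*(u - 1)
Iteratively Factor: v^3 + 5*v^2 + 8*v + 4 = (v + 2)*(v^2 + 3*v + 2) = (v + 1)*(v + 2)*(v + 2)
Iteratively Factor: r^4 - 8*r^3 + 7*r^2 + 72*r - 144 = (r - 3)*(r^3 - 5*r^2 - 8*r + 48) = (r - 3)*(r + 3)*(r^2 - 8*r + 16) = (r - 4)*(r - 3)*(r + 3)*(r - 4)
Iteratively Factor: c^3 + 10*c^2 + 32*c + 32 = (c + 2)*(c^2 + 8*c + 16) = (c + 2)*(c + 4)*(c + 4)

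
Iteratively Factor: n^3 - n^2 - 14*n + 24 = (n - 2)*(n^2 + n - 12) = (n - 3)*(n - 2)*(n + 4)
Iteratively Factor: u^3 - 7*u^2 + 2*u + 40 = (u - 5)*(u^2 - 2*u - 8) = (u - 5)*(u - 4)*(u + 2)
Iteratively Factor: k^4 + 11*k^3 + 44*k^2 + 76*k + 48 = (k + 3)*(k^3 + 8*k^2 + 20*k + 16) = (k + 3)*(k + 4)*(k^2 + 4*k + 4) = (k + 2)*(k + 3)*(k + 4)*(k + 2)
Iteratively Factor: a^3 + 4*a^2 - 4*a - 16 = (a + 4)*(a^2 - 4) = (a - 2)*(a + 4)*(a + 2)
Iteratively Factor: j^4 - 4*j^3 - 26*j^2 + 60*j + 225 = (j - 5)*(j^3 + j^2 - 21*j - 45) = (j - 5)*(j + 3)*(j^2 - 2*j - 15) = (j - 5)^2*(j + 3)*(j + 3)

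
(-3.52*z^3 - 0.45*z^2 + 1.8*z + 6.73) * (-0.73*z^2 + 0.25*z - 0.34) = 2.5696*z^5 - 0.5515*z^4 - 0.2297*z^3 - 4.3099*z^2 + 1.0705*z - 2.2882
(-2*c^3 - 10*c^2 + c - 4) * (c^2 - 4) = -2*c^5 - 10*c^4 + 9*c^3 + 36*c^2 - 4*c + 16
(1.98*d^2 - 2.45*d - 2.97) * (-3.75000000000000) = -7.425*d^2 + 9.1875*d + 11.1375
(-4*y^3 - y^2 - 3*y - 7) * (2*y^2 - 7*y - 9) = -8*y^5 + 26*y^4 + 37*y^3 + 16*y^2 + 76*y + 63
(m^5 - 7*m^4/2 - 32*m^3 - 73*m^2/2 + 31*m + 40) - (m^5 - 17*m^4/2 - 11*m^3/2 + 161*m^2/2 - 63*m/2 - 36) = 5*m^4 - 53*m^3/2 - 117*m^2 + 125*m/2 + 76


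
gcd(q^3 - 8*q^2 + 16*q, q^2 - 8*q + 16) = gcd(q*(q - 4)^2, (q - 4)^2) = q^2 - 8*q + 16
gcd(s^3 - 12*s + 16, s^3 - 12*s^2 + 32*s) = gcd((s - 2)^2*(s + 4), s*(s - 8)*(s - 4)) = 1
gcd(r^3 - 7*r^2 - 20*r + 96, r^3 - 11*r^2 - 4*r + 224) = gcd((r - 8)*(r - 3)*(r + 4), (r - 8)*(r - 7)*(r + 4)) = r^2 - 4*r - 32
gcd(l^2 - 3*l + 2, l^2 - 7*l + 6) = l - 1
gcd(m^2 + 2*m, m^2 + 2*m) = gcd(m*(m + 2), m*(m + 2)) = m^2 + 2*m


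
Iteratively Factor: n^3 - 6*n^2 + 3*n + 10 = (n - 2)*(n^2 - 4*n - 5) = (n - 5)*(n - 2)*(n + 1)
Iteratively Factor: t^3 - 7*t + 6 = (t - 1)*(t^2 + t - 6) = (t - 1)*(t + 3)*(t - 2)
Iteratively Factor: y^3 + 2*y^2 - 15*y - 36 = (y - 4)*(y^2 + 6*y + 9) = (y - 4)*(y + 3)*(y + 3)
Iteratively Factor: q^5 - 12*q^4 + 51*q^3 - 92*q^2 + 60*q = (q - 5)*(q^4 - 7*q^3 + 16*q^2 - 12*q) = (q - 5)*(q - 2)*(q^3 - 5*q^2 + 6*q) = (q - 5)*(q - 3)*(q - 2)*(q^2 - 2*q) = q*(q - 5)*(q - 3)*(q - 2)*(q - 2)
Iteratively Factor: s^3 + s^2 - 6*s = (s)*(s^2 + s - 6) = s*(s + 3)*(s - 2)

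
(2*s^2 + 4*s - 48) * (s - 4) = 2*s^3 - 4*s^2 - 64*s + 192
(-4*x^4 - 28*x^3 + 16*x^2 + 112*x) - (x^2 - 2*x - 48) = -4*x^4 - 28*x^3 + 15*x^2 + 114*x + 48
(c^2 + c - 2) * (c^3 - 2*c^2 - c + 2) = c^5 - c^4 - 5*c^3 + 5*c^2 + 4*c - 4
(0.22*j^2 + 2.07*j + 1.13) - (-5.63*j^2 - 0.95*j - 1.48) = 5.85*j^2 + 3.02*j + 2.61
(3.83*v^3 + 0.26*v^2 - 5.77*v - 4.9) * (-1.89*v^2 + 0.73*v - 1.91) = -7.2387*v^5 + 2.3045*v^4 + 3.7798*v^3 + 4.5523*v^2 + 7.4437*v + 9.359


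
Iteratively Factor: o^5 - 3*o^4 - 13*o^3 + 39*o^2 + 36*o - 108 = (o - 3)*(o^4 - 13*o^2 + 36) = (o - 3)*(o + 3)*(o^3 - 3*o^2 - 4*o + 12) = (o - 3)*(o - 2)*(o + 3)*(o^2 - o - 6) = (o - 3)^2*(o - 2)*(o + 3)*(o + 2)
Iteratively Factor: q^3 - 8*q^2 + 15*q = (q)*(q^2 - 8*q + 15) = q*(q - 5)*(q - 3)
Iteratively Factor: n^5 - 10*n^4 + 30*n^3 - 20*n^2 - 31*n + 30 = (n - 3)*(n^4 - 7*n^3 + 9*n^2 + 7*n - 10) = (n - 3)*(n - 1)*(n^3 - 6*n^2 + 3*n + 10) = (n - 5)*(n - 3)*(n - 1)*(n^2 - n - 2) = (n - 5)*(n - 3)*(n - 2)*(n - 1)*(n + 1)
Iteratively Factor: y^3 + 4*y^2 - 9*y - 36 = (y + 4)*(y^2 - 9) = (y - 3)*(y + 4)*(y + 3)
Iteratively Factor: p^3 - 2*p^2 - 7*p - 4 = (p - 4)*(p^2 + 2*p + 1) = (p - 4)*(p + 1)*(p + 1)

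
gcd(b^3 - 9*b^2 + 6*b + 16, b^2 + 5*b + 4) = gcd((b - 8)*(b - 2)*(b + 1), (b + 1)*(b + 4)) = b + 1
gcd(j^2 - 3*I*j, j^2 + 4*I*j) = j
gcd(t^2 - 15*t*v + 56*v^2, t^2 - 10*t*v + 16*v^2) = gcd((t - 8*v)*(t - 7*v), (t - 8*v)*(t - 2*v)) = t - 8*v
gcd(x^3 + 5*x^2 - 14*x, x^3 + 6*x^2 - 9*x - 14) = x^2 + 5*x - 14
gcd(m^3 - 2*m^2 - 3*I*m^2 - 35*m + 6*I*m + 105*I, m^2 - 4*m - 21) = m - 7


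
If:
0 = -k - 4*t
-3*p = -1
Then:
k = -4*t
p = 1/3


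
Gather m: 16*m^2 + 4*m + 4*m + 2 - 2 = 16*m^2 + 8*m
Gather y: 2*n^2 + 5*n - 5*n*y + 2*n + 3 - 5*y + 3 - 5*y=2*n^2 + 7*n + y*(-5*n - 10) + 6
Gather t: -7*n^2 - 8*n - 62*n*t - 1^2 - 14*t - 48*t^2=-7*n^2 - 8*n - 48*t^2 + t*(-62*n - 14) - 1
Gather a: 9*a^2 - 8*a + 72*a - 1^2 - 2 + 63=9*a^2 + 64*a + 60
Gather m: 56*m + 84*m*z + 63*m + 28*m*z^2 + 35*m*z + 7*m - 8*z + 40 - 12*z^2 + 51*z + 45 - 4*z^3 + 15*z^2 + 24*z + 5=m*(28*z^2 + 119*z + 126) - 4*z^3 + 3*z^2 + 67*z + 90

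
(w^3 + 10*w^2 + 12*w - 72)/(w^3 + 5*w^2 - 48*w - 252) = (w - 2)/(w - 7)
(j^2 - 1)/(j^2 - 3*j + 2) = (j + 1)/(j - 2)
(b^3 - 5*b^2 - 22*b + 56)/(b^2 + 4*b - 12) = (b^2 - 3*b - 28)/(b + 6)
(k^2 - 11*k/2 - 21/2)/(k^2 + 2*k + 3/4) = 2*(k - 7)/(2*k + 1)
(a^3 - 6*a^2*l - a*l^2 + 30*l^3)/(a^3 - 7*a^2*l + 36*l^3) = (a - 5*l)/(a - 6*l)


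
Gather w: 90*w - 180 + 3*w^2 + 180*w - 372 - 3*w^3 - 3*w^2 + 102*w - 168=-3*w^3 + 372*w - 720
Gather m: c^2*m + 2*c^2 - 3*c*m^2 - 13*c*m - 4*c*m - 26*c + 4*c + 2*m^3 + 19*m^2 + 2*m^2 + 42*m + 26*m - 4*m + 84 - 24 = 2*c^2 - 22*c + 2*m^3 + m^2*(21 - 3*c) + m*(c^2 - 17*c + 64) + 60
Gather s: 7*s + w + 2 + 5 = 7*s + w + 7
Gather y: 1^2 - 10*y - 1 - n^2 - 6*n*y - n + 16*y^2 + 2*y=-n^2 - n + 16*y^2 + y*(-6*n - 8)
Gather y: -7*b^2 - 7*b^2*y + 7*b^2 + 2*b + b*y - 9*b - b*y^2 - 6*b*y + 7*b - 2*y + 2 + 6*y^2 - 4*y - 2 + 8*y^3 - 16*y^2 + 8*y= 8*y^3 + y^2*(-b - 10) + y*(-7*b^2 - 5*b + 2)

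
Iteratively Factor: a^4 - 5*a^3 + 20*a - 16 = (a - 4)*(a^3 - a^2 - 4*a + 4) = (a - 4)*(a - 2)*(a^2 + a - 2) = (a - 4)*(a - 2)*(a + 2)*(a - 1)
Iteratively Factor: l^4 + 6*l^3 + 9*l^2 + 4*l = (l + 1)*(l^3 + 5*l^2 + 4*l) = (l + 1)*(l + 4)*(l^2 + l) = l*(l + 1)*(l + 4)*(l + 1)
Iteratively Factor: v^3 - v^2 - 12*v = (v - 4)*(v^2 + 3*v) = (v - 4)*(v + 3)*(v)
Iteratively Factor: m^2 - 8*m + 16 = (m - 4)*(m - 4)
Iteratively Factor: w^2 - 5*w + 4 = (w - 4)*(w - 1)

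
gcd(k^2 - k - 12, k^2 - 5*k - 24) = k + 3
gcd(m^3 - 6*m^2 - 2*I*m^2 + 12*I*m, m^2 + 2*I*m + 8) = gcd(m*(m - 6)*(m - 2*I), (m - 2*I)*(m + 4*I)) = m - 2*I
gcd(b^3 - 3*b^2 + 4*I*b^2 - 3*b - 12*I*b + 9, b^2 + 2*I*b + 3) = b + 3*I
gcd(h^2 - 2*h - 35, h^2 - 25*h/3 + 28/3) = h - 7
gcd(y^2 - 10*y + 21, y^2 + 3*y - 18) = y - 3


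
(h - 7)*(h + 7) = h^2 - 49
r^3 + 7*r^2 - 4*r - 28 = (r - 2)*(r + 2)*(r + 7)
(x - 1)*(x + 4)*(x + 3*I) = x^3 + 3*x^2 + 3*I*x^2 - 4*x + 9*I*x - 12*I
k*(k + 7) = k^2 + 7*k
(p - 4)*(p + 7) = p^2 + 3*p - 28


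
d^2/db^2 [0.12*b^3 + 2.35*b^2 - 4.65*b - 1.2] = 0.72*b + 4.7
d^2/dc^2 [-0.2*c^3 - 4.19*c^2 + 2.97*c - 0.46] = -1.2*c - 8.38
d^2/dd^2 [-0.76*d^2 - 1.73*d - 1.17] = -1.52000000000000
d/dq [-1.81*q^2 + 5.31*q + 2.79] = 5.31 - 3.62*q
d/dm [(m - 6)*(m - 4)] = 2*m - 10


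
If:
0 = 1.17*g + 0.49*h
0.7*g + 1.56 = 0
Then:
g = -2.23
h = 5.32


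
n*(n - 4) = n^2 - 4*n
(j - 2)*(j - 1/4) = j^2 - 9*j/4 + 1/2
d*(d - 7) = d^2 - 7*d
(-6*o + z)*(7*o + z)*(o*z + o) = -42*o^3*z - 42*o^3 + o^2*z^2 + o^2*z + o*z^3 + o*z^2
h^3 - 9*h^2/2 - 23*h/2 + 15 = (h - 6)*(h - 1)*(h + 5/2)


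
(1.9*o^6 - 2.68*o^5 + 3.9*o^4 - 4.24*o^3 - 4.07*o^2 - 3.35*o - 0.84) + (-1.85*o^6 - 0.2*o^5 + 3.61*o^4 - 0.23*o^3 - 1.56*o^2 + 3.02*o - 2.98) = 0.0499999999999998*o^6 - 2.88*o^5 + 7.51*o^4 - 4.47*o^3 - 5.63*o^2 - 0.33*o - 3.82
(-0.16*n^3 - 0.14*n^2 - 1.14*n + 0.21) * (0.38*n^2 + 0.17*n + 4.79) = -0.0608*n^5 - 0.0804*n^4 - 1.2234*n^3 - 0.7846*n^2 - 5.4249*n + 1.0059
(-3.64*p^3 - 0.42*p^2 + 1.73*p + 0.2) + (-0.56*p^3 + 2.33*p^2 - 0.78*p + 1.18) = -4.2*p^3 + 1.91*p^2 + 0.95*p + 1.38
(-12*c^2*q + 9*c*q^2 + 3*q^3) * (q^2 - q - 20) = -12*c^2*q^3 + 12*c^2*q^2 + 240*c^2*q + 9*c*q^4 - 9*c*q^3 - 180*c*q^2 + 3*q^5 - 3*q^4 - 60*q^3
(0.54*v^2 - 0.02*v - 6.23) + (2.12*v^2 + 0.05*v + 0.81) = 2.66*v^2 + 0.03*v - 5.42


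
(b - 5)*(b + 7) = b^2 + 2*b - 35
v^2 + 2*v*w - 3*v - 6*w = (v - 3)*(v + 2*w)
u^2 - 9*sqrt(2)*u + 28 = (u - 7*sqrt(2))*(u - 2*sqrt(2))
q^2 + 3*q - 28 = (q - 4)*(q + 7)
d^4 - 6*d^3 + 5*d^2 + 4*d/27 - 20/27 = (d - 5)*(d - 2/3)^2*(d + 1/3)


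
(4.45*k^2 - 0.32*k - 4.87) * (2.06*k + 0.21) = 9.167*k^3 + 0.2753*k^2 - 10.0994*k - 1.0227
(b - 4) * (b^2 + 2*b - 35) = b^3 - 2*b^2 - 43*b + 140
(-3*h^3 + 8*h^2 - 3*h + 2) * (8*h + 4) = -24*h^4 + 52*h^3 + 8*h^2 + 4*h + 8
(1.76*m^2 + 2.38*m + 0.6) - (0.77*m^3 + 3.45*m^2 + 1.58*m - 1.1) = -0.77*m^3 - 1.69*m^2 + 0.8*m + 1.7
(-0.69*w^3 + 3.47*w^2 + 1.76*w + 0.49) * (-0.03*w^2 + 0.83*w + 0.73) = 0.0207*w^5 - 0.6768*w^4 + 2.3236*w^3 + 3.9792*w^2 + 1.6915*w + 0.3577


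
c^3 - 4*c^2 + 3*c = c*(c - 3)*(c - 1)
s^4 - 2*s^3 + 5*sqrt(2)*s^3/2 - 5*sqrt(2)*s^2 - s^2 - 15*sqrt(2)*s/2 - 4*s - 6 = (s - 3)*(s + 1)*(s + sqrt(2)/2)*(s + 2*sqrt(2))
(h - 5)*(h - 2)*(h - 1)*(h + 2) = h^4 - 6*h^3 + h^2 + 24*h - 20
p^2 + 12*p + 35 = (p + 5)*(p + 7)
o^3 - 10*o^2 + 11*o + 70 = (o - 7)*(o - 5)*(o + 2)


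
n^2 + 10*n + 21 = (n + 3)*(n + 7)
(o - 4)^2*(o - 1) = o^3 - 9*o^2 + 24*o - 16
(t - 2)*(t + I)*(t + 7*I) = t^3 - 2*t^2 + 8*I*t^2 - 7*t - 16*I*t + 14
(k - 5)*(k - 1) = k^2 - 6*k + 5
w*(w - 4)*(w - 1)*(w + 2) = w^4 - 3*w^3 - 6*w^2 + 8*w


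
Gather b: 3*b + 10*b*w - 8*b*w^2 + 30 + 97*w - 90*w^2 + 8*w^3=b*(-8*w^2 + 10*w + 3) + 8*w^3 - 90*w^2 + 97*w + 30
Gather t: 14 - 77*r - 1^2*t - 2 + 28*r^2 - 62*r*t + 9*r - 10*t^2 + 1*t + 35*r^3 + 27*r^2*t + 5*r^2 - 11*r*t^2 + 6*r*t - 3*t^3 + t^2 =35*r^3 + 33*r^2 - 68*r - 3*t^3 + t^2*(-11*r - 9) + t*(27*r^2 - 56*r) + 12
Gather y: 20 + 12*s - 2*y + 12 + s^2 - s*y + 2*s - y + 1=s^2 + 14*s + y*(-s - 3) + 33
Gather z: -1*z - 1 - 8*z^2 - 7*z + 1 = -8*z^2 - 8*z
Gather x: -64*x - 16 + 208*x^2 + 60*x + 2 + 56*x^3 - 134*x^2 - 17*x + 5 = 56*x^3 + 74*x^2 - 21*x - 9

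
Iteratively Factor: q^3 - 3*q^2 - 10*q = (q)*(q^2 - 3*q - 10) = q*(q + 2)*(q - 5)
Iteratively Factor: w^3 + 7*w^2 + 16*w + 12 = (w + 3)*(w^2 + 4*w + 4) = (w + 2)*(w + 3)*(w + 2)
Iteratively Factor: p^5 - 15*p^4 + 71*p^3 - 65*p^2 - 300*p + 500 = (p - 5)*(p^4 - 10*p^3 + 21*p^2 + 40*p - 100) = (p - 5)*(p + 2)*(p^3 - 12*p^2 + 45*p - 50) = (p - 5)*(p - 2)*(p + 2)*(p^2 - 10*p + 25) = (p - 5)^2*(p - 2)*(p + 2)*(p - 5)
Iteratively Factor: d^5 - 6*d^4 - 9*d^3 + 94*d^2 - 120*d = (d - 5)*(d^4 - d^3 - 14*d^2 + 24*d) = (d - 5)*(d - 2)*(d^3 + d^2 - 12*d) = (d - 5)*(d - 3)*(d - 2)*(d^2 + 4*d) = (d - 5)*(d - 3)*(d - 2)*(d + 4)*(d)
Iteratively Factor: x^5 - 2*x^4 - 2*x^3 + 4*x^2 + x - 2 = (x - 2)*(x^4 - 2*x^2 + 1) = (x - 2)*(x - 1)*(x^3 + x^2 - x - 1) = (x - 2)*(x - 1)*(x + 1)*(x^2 - 1) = (x - 2)*(x - 1)*(x + 1)^2*(x - 1)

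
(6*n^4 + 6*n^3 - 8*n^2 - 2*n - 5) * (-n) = -6*n^5 - 6*n^4 + 8*n^3 + 2*n^2 + 5*n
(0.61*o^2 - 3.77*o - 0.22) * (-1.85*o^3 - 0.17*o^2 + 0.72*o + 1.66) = -1.1285*o^5 + 6.8708*o^4 + 1.4871*o^3 - 1.6644*o^2 - 6.4166*o - 0.3652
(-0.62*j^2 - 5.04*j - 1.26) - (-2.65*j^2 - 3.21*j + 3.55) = 2.03*j^2 - 1.83*j - 4.81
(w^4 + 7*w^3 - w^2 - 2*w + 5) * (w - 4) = w^5 + 3*w^4 - 29*w^3 + 2*w^2 + 13*w - 20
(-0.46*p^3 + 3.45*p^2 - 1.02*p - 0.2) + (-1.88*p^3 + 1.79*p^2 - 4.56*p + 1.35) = -2.34*p^3 + 5.24*p^2 - 5.58*p + 1.15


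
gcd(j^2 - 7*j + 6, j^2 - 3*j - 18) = j - 6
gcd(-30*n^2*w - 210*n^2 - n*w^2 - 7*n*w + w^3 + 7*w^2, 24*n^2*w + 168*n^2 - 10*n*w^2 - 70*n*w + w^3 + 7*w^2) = -6*n*w - 42*n + w^2 + 7*w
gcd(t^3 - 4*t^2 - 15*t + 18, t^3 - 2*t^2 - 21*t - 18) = t^2 - 3*t - 18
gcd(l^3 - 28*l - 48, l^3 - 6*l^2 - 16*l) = l + 2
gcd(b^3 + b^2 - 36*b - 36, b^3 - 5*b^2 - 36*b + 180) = b^2 - 36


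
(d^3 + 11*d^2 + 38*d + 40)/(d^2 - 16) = (d^2 + 7*d + 10)/(d - 4)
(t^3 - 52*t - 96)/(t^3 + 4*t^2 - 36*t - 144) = (t^2 - 6*t - 16)/(t^2 - 2*t - 24)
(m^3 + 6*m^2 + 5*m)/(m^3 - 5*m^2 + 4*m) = (m^2 + 6*m + 5)/(m^2 - 5*m + 4)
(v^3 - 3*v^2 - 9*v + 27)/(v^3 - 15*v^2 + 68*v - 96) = (v^2 - 9)/(v^2 - 12*v + 32)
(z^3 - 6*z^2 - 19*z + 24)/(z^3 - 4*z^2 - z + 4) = (z^2 - 5*z - 24)/(z^2 - 3*z - 4)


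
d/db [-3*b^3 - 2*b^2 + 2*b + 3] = -9*b^2 - 4*b + 2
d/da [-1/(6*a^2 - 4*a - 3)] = 4*(3*a - 1)/(-6*a^2 + 4*a + 3)^2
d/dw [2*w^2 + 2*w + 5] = 4*w + 2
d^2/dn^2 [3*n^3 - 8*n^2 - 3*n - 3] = 18*n - 16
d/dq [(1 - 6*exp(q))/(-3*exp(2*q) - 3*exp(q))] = (-6*exp(2*q) + 2*exp(q) + 1)*exp(-q)/(3*(exp(2*q) + 2*exp(q) + 1))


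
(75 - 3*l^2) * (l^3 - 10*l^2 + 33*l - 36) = -3*l^5 + 30*l^4 - 24*l^3 - 642*l^2 + 2475*l - 2700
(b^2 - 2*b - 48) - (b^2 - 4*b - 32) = 2*b - 16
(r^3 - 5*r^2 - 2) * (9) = 9*r^3 - 45*r^2 - 18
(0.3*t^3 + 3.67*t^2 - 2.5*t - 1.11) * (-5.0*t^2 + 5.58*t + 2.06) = -1.5*t^5 - 16.676*t^4 + 33.5966*t^3 - 0.839799999999999*t^2 - 11.3438*t - 2.2866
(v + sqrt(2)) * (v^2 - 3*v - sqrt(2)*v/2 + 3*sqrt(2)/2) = v^3 - 3*v^2 + sqrt(2)*v^2/2 - 3*sqrt(2)*v/2 - v + 3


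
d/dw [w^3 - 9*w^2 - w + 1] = 3*w^2 - 18*w - 1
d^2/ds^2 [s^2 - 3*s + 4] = 2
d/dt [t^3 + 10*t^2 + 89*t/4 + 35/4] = 3*t^2 + 20*t + 89/4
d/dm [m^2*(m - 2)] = m*(3*m - 4)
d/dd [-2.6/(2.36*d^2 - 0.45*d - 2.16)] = (12.272*d - 1.17)/(-2.36*d^2 + 0.45*d + 2.16)^2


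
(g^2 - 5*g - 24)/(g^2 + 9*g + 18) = (g - 8)/(g + 6)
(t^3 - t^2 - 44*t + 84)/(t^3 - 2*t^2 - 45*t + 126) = (t - 2)/(t - 3)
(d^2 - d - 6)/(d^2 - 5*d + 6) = (d + 2)/(d - 2)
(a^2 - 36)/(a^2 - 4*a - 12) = (a + 6)/(a + 2)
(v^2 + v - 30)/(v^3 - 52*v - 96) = (v - 5)/(v^2 - 6*v - 16)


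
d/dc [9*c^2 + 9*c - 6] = 18*c + 9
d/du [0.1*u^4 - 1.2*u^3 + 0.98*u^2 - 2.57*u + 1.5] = 0.4*u^3 - 3.6*u^2 + 1.96*u - 2.57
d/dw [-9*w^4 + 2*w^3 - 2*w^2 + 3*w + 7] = -36*w^3 + 6*w^2 - 4*w + 3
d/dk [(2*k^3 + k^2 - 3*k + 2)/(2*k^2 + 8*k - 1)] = (4*k^4 + 32*k^3 + 8*k^2 - 10*k - 13)/(4*k^4 + 32*k^3 + 60*k^2 - 16*k + 1)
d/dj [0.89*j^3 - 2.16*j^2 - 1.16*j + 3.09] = 2.67*j^2 - 4.32*j - 1.16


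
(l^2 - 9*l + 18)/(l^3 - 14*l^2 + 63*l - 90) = 1/(l - 5)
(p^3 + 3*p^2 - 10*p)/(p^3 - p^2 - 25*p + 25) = p*(p - 2)/(p^2 - 6*p + 5)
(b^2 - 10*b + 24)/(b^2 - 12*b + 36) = (b - 4)/(b - 6)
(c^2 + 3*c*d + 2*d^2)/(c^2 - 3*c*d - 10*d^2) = (c + d)/(c - 5*d)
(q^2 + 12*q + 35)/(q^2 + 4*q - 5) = (q + 7)/(q - 1)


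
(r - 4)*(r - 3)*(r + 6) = r^3 - r^2 - 30*r + 72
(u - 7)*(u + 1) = u^2 - 6*u - 7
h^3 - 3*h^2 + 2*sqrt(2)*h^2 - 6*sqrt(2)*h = h*(h - 3)*(h + 2*sqrt(2))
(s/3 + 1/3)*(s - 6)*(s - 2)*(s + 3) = s^4/3 - 4*s^3/3 - 17*s^2/3 + 8*s + 12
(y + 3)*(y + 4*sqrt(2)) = y^2 + 3*y + 4*sqrt(2)*y + 12*sqrt(2)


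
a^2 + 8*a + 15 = (a + 3)*(a + 5)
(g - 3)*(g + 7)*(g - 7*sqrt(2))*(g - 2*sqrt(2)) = g^4 - 9*sqrt(2)*g^3 + 4*g^3 - 36*sqrt(2)*g^2 + 7*g^2 + 112*g + 189*sqrt(2)*g - 588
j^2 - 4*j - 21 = (j - 7)*(j + 3)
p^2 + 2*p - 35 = (p - 5)*(p + 7)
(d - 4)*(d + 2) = d^2 - 2*d - 8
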